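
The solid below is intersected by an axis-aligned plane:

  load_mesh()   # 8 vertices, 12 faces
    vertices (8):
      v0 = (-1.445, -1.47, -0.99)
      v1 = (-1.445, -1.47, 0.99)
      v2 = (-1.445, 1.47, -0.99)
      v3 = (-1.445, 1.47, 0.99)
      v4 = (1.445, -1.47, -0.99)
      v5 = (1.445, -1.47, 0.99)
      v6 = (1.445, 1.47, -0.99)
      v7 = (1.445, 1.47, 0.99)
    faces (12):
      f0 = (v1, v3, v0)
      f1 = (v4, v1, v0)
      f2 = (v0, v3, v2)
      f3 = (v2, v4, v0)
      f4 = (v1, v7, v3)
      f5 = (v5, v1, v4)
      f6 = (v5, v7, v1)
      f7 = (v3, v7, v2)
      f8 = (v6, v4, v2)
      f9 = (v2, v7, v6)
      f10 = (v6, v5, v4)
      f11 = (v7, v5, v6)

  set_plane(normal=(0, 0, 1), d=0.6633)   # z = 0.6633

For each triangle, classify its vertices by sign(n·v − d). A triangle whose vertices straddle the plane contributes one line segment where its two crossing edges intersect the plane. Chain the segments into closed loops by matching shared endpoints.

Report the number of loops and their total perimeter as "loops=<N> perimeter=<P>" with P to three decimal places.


Straddling triangles (8 of 12):
  (v1,v3,v0) [++-] → (-1.445, 0.9849, 0.6633)–(-1.445, -1.47, 0.6633)  len=2.4549
  (v4,v1,v0) [-+-] → (-0.96815, -1.47, 0.6633)–(-1.445, -1.47, 0.6633)  len=0.4769
  (v0,v3,v2) [-+-] → (-1.445, 0.9849, 0.6633)–(-1.445, 1.47, 0.6633)  len=0.4851
  (v5,v1,v4) [++-] → (-0.96815, -1.47, 0.6633)–(1.445, -1.47, 0.6633)  len=2.4131
  (v3,v7,v2) [++-] → (0.96815, 1.47, 0.6633)–(-1.445, 1.47, 0.6633)  len=2.4131
  (v2,v7,v6) [-+-] → (0.96815, 1.47, 0.6633)–(1.445, 1.47, 0.6633)  len=0.4769
  (v6,v5,v4) [-+-] → (1.445, -0.9849, 0.6633)–(1.445, -1.47, 0.6633)  len=0.4851
  (v7,v5,v6) [++-] → (1.445, -0.9849, 0.6633)–(1.445, 1.47, 0.6633)  len=2.4549

Chained into 1 loop(s):
  loop 1: 8 segments, perimeter = 11.6600
Total perimeter = 11.660

loops=1 perimeter=11.660


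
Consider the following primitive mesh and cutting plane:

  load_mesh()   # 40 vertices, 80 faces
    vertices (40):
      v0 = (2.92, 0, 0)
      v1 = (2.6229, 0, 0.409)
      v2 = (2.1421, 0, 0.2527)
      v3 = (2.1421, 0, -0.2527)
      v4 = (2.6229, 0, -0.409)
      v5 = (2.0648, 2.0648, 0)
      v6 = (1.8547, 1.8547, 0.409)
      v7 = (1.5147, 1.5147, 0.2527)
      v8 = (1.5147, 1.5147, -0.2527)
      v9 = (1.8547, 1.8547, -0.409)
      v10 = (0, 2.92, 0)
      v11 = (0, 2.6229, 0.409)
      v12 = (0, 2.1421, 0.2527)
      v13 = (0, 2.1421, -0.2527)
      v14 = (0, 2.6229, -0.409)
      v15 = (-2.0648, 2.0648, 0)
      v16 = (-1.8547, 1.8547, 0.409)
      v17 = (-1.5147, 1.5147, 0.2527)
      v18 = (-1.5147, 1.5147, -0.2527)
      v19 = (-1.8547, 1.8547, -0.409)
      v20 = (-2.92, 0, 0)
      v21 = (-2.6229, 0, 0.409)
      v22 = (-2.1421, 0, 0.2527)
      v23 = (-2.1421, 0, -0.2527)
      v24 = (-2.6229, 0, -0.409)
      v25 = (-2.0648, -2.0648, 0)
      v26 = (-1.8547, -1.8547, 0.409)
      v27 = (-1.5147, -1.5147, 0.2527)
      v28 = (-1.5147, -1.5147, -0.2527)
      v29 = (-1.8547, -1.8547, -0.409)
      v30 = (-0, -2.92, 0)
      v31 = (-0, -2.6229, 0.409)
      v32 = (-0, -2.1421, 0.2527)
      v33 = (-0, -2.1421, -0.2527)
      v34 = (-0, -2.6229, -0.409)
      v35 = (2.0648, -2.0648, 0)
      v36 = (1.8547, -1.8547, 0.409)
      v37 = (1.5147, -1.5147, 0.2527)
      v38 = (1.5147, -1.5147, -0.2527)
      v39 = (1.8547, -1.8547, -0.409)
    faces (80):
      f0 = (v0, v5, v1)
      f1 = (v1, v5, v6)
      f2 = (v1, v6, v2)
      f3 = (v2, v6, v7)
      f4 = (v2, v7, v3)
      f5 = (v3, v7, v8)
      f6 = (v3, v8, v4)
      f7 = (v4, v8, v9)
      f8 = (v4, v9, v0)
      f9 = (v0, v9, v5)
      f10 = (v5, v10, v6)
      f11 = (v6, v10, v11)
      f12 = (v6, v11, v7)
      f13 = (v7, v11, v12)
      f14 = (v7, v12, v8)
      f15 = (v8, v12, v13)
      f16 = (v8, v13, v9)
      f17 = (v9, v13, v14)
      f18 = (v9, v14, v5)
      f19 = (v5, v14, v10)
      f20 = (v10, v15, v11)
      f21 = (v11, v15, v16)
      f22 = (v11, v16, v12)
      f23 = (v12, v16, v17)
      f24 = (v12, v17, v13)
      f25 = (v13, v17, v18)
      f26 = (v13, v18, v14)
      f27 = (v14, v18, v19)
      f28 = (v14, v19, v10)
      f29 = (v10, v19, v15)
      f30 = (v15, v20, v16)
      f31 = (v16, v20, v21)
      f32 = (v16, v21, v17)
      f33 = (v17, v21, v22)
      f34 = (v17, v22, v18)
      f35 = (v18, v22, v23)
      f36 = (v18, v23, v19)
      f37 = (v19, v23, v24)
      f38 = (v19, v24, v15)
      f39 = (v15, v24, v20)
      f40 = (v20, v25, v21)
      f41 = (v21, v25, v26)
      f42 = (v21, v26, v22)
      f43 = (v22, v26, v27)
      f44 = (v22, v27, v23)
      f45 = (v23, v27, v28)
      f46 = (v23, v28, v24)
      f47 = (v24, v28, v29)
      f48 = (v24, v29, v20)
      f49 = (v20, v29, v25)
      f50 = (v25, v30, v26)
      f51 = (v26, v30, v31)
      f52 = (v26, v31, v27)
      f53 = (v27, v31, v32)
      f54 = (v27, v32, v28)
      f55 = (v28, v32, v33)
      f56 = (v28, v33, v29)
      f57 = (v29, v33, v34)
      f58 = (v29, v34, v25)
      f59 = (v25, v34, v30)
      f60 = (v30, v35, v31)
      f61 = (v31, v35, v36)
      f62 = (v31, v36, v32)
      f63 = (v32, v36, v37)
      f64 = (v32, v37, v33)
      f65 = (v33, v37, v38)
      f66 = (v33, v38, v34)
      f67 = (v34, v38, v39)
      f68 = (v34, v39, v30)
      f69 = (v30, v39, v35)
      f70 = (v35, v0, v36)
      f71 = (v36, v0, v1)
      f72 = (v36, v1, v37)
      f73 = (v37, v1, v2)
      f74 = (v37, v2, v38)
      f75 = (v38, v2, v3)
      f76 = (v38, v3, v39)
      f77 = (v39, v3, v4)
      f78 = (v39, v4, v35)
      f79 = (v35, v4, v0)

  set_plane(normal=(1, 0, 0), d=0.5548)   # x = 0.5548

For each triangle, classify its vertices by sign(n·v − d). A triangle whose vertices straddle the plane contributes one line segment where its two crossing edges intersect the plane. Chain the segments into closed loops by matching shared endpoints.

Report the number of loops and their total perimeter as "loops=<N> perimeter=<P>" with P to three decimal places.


Straddling triangles (20 of 80):
  (v5,v10,v6) [+-+] → (0.5548, 2.69021, 0)–(0.5548, 2.60133, 0.122345)  len=0.1512
  (v6,v10,v11) [+--] → (0.5548, 2.60133, 0.122345)–(0.5548, 2.39311, 0.409)  len=0.3543
  (v6,v11,v7) [+-+] → (0.5548, 2.39311, 0.409)–(0.5548, 2.21699, 0.351751)  len=0.1852
  (v7,v11,v12) [+--] → (0.5548, 2.21699, 0.351751)–(0.5548, 1.9123, 0.2527)  len=0.3204
  (v7,v12,v8) [+-+] → (0.5548, 1.9123, 0.2527)–(0.5548, 1.9123, 0.0675835)  len=0.1851
  (v8,v12,v13) [+--] → (0.5548, 1.9123, 0.0675835)–(0.5548, 1.9123, -0.2527)  len=0.3203
  (v8,v13,v9) [+-+] → (0.5548, 1.9123, -0.2527)–(0.5548, 2.05613, -0.299454)  len=0.1512
  (v9,v13,v14) [+--] → (0.5548, 2.05613, -0.299454)–(0.5548, 2.39311, -0.409)  len=0.3543
  (v9,v14,v5) [+-+] → (0.5548, 2.39311, -0.409)–(0.5548, 2.47294, -0.299104)  len=0.1358
  (v5,v14,v10) [+--] → (0.5548, 2.47294, -0.299104)–(0.5548, 2.69021, 0)  len=0.3697
  (v30,v35,v31) [-+-] → (0.5548, -2.69021, 0)–(0.5548, -2.47294, 0.299104)  len=0.3697
  (v31,v35,v36) [-++] → (0.5548, -2.47294, 0.299104)–(0.5548, -2.39311, 0.409)  len=0.1358
  (v31,v36,v32) [-+-] → (0.5548, -2.39311, 0.409)–(0.5548, -2.05613, 0.299454)  len=0.3543
  (v32,v36,v37) [-++] → (0.5548, -2.05613, 0.299454)–(0.5548, -1.9123, 0.2527)  len=0.1512
  (v32,v37,v33) [-+-] → (0.5548, -1.9123, 0.2527)–(0.5548, -1.9123, -0.0675835)  len=0.3203
  (v33,v37,v38) [-++] → (0.5548, -1.9123, -0.0675835)–(0.5548, -1.9123, -0.2527)  len=0.1851
  (v33,v38,v34) [-+-] → (0.5548, -1.9123, -0.2527)–(0.5548, -2.21699, -0.351751)  len=0.3204
  (v34,v38,v39) [-++] → (0.5548, -2.21699, -0.351751)–(0.5548, -2.39311, -0.409)  len=0.1852
  (v34,v39,v30) [-+-] → (0.5548, -2.39311, -0.409)–(0.5548, -2.60133, -0.122345)  len=0.3543
  (v30,v39,v35) [-++] → (0.5548, -2.60133, -0.122345)–(0.5548, -2.69021, 0)  len=0.1512

Chained into 2 loop(s):
  loop 1: 10 segments, perimeter = 2.5276
  loop 2: 10 segments, perimeter = 2.5276
Total perimeter = 5.055

loops=2 perimeter=5.055


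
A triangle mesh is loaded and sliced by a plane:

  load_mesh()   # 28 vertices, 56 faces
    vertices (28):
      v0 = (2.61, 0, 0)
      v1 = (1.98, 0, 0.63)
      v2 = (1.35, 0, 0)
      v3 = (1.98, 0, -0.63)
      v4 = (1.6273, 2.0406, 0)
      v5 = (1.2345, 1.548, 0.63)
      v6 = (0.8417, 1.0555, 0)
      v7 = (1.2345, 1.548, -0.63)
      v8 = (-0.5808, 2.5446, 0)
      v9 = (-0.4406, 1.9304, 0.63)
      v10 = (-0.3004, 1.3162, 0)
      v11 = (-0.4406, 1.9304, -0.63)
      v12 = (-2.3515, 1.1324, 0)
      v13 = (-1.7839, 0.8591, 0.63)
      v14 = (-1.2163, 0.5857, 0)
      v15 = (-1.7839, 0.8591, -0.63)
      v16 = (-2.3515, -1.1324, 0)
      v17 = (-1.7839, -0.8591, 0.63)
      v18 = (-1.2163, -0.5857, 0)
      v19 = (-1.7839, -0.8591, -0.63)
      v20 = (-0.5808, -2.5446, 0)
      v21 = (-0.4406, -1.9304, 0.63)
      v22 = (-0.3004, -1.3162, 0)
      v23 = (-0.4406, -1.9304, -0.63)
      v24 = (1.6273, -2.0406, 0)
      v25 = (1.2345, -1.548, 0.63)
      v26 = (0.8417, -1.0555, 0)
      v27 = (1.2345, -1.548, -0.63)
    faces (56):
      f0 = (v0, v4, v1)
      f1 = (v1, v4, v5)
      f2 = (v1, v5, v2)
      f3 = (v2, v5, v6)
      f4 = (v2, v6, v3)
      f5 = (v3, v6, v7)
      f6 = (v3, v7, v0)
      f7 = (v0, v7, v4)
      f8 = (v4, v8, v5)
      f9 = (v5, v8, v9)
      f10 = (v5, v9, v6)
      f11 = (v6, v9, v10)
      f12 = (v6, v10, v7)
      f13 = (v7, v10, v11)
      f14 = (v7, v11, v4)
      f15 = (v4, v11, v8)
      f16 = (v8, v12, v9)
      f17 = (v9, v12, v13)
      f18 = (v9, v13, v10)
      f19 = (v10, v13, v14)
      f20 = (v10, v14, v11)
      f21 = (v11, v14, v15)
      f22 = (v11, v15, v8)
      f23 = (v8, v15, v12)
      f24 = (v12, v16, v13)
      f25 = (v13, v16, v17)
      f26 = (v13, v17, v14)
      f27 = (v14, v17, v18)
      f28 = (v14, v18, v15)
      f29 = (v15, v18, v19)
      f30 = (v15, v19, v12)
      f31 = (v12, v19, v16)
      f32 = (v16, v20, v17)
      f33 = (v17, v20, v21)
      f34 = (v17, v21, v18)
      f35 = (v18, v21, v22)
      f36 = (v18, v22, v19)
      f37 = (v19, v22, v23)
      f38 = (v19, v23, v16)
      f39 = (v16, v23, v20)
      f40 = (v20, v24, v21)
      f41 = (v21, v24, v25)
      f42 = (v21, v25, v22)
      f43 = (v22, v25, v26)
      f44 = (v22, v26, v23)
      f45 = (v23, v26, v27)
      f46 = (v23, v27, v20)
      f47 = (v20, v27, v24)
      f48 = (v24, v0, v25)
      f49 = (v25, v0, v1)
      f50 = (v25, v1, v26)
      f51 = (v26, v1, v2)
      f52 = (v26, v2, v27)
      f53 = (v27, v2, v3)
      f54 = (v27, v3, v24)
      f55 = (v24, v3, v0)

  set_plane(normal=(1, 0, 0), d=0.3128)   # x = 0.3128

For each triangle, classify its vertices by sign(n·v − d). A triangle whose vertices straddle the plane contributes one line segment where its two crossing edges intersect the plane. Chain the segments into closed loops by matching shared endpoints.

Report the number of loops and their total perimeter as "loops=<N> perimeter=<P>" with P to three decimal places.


loops=2 perimeter=6.863

Straddling triangles (16 of 56):
  (v4,v8,v5) [+-+] → (0.3128, 2.34064, 0)–(0.3128, 2.05401, 0.310124)  len=0.4223
  (v5,v8,v9) [+--] → (0.3128, 2.05401, 0.310124)–(0.3128, 1.75841, 0.63)  len=0.4355
  (v5,v9,v6) [+-+] → (0.3128, 1.75841, 0.63)–(0.3128, 1.41636, 0.259851)  len=0.5040
  (v6,v9,v10) [+--] → (0.3128, 1.41636, 0.259851)–(0.3128, 1.17623, 0)  len=0.3538
  (v6,v10,v7) [+-+] → (0.3128, 1.17623, 0)–(0.3128, 1.40881, -0.251688)  len=0.3427
  (v7,v10,v11) [+--] → (0.3128, 1.40881, -0.251688)–(0.3128, 1.75841, -0.63)  len=0.5151
  (v7,v11,v4) [+-+] → (0.3128, 1.75841, -0.63)–(0.3128, 1.97055, -0.400471)  len=0.3125
  (v4,v11,v8) [+--] → (0.3128, 1.97055, -0.400471)–(0.3128, 2.34064, 0)  len=0.5453
  (v20,v24,v21) [-+-] → (0.3128, -2.34064, 0)–(0.3128, -1.97055, 0.400471)  len=0.5453
  (v21,v24,v25) [-++] → (0.3128, -1.97055, 0.400471)–(0.3128, -1.75841, 0.63)  len=0.3125
  (v21,v25,v22) [-+-] → (0.3128, -1.75841, 0.63)–(0.3128, -1.40881, 0.251688)  len=0.5151
  (v22,v25,v26) [-++] → (0.3128, -1.40881, 0.251688)–(0.3128, -1.17623, 0)  len=0.3427
  (v22,v26,v23) [-+-] → (0.3128, -1.17623, 0)–(0.3128, -1.41636, -0.259851)  len=0.3538
  (v23,v26,v27) [-++] → (0.3128, -1.41636, -0.259851)–(0.3128, -1.75841, -0.63)  len=0.5040
  (v23,v27,v20) [-+-] → (0.3128, -1.75841, -0.63)–(0.3128, -2.05401, -0.310124)  len=0.4355
  (v20,v27,v24) [-++] → (0.3128, -2.05401, -0.310124)–(0.3128, -2.34064, 0)  len=0.4223

Chained into 2 loop(s):
  loop 1: 8 segments, perimeter = 3.4313
  loop 2: 8 segments, perimeter = 3.4313
Total perimeter = 6.863


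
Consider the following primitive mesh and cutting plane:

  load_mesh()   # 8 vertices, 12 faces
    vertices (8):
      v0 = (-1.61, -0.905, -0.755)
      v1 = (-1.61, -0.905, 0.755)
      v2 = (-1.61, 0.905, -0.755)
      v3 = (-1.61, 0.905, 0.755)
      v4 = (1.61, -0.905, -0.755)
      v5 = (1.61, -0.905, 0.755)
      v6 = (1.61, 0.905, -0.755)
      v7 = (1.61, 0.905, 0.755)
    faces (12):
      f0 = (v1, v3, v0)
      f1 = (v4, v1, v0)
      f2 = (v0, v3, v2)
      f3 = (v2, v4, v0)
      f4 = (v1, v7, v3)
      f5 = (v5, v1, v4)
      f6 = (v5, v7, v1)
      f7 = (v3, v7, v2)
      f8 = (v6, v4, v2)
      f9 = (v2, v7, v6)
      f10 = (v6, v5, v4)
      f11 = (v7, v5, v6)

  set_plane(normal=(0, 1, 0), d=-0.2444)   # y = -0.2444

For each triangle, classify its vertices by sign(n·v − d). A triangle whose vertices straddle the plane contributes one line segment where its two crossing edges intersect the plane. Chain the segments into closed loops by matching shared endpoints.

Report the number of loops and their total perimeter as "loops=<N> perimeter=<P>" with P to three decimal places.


loops=1 perimeter=9.460

Straddling triangles (8 of 12):
  (v1,v3,v0) [-+-] → (-1.61, -0.2444, 0.755)–(-1.61, -0.2444, -0.203892)  len=0.9589
  (v0,v3,v2) [-++] → (-1.61, -0.2444, -0.203892)–(-1.61, -0.2444, -0.755)  len=0.5511
  (v2,v4,v0) [+--] → (0.434789, -0.2444, -0.755)–(-1.61, -0.2444, -0.755)  len=2.0448
  (v1,v7,v3) [-++] → (-0.434789, -0.2444, 0.755)–(-1.61, -0.2444, 0.755)  len=1.1752
  (v5,v7,v1) [-+-] → (1.61, -0.2444, 0.755)–(-0.434789, -0.2444, 0.755)  len=2.0448
  (v6,v4,v2) [+-+] → (1.61, -0.2444, -0.755)–(0.434789, -0.2444, -0.755)  len=1.1752
  (v6,v5,v4) [+--] → (1.61, -0.2444, 0.203892)–(1.61, -0.2444, -0.755)  len=0.9589
  (v7,v5,v6) [+-+] → (1.61, -0.2444, 0.755)–(1.61, -0.2444, 0.203892)  len=0.5511

Chained into 1 loop(s):
  loop 1: 8 segments, perimeter = 9.4600
Total perimeter = 9.460


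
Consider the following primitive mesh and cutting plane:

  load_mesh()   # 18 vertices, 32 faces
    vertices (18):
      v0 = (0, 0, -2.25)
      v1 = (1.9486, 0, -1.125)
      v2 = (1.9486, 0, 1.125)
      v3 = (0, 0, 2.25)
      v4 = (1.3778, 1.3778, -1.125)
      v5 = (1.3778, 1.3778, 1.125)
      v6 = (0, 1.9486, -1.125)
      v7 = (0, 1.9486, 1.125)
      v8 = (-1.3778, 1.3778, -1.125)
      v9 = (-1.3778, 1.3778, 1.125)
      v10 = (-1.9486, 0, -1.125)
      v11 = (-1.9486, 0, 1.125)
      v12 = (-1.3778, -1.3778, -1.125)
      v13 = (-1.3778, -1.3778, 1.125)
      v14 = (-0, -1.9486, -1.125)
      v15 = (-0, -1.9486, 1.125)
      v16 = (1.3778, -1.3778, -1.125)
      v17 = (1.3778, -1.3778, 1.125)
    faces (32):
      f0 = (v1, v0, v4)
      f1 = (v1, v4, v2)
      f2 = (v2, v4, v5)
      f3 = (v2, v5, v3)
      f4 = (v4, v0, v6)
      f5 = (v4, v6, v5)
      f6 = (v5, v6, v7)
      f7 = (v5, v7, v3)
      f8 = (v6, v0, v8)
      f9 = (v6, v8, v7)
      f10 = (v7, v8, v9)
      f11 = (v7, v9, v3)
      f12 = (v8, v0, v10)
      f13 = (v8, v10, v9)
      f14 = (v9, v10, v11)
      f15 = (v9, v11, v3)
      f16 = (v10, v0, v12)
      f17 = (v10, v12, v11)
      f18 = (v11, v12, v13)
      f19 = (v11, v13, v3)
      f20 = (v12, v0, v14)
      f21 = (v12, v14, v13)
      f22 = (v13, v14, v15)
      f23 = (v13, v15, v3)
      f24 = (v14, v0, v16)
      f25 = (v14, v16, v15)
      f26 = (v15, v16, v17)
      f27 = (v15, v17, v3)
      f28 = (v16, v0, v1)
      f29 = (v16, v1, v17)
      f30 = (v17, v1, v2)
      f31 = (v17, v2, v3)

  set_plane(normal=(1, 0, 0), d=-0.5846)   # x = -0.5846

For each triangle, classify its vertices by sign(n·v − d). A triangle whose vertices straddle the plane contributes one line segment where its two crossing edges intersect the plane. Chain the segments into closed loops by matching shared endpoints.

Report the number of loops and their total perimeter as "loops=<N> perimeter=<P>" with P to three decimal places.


loops=1 perimeter=12.086

Straddling triangles (12 of 32):
  (v6,v0,v8) [++-] → (-0.5846, 0.5846, -1.77266)–(-0.5846, 1.70641, -1.125)  len=1.2953
  (v6,v8,v7) [+-+] → (-0.5846, 1.70641, -1.125)–(-0.5846, 1.70641, 0.170326)  len=1.2953
  (v7,v8,v9) [+--] → (-0.5846, 1.70641, 0.170326)–(-0.5846, 1.70641, 1.125)  len=0.9547
  (v7,v9,v3) [+-+] → (-0.5846, 1.70641, 1.125)–(-0.5846, 0.5846, 1.77266)  len=1.2953
  (v8,v0,v10) [-+-] → (-0.5846, 0.5846, -1.77266)–(-0.5846, 0, -1.91249)  len=0.6011
  (v9,v11,v3) [--+] → (-0.5846, 0, 1.91249)–(-0.5846, 0.5846, 1.77266)  len=0.6011
  (v10,v0,v12) [-+-] → (-0.5846, 0, -1.91249)–(-0.5846, -0.5846, -1.77266)  len=0.6011
  (v11,v13,v3) [--+] → (-0.5846, -0.5846, 1.77266)–(-0.5846, 0, 1.91249)  len=0.6011
  (v12,v0,v14) [-++] → (-0.5846, -0.5846, -1.77266)–(-0.5846, -1.70641, -1.125)  len=1.2953
  (v12,v14,v13) [-+-] → (-0.5846, -1.70641, -1.125)–(-0.5846, -1.70641, -0.170326)  len=0.9547
  (v13,v14,v15) [-++] → (-0.5846, -1.70641, -0.170326)–(-0.5846, -1.70641, 1.125)  len=1.2953
  (v13,v15,v3) [-++] → (-0.5846, -1.70641, 1.125)–(-0.5846, -0.5846, 1.77266)  len=1.2953

Chained into 1 loop(s):
  loop 1: 12 segments, perimeter = 12.0857
Total perimeter = 12.086


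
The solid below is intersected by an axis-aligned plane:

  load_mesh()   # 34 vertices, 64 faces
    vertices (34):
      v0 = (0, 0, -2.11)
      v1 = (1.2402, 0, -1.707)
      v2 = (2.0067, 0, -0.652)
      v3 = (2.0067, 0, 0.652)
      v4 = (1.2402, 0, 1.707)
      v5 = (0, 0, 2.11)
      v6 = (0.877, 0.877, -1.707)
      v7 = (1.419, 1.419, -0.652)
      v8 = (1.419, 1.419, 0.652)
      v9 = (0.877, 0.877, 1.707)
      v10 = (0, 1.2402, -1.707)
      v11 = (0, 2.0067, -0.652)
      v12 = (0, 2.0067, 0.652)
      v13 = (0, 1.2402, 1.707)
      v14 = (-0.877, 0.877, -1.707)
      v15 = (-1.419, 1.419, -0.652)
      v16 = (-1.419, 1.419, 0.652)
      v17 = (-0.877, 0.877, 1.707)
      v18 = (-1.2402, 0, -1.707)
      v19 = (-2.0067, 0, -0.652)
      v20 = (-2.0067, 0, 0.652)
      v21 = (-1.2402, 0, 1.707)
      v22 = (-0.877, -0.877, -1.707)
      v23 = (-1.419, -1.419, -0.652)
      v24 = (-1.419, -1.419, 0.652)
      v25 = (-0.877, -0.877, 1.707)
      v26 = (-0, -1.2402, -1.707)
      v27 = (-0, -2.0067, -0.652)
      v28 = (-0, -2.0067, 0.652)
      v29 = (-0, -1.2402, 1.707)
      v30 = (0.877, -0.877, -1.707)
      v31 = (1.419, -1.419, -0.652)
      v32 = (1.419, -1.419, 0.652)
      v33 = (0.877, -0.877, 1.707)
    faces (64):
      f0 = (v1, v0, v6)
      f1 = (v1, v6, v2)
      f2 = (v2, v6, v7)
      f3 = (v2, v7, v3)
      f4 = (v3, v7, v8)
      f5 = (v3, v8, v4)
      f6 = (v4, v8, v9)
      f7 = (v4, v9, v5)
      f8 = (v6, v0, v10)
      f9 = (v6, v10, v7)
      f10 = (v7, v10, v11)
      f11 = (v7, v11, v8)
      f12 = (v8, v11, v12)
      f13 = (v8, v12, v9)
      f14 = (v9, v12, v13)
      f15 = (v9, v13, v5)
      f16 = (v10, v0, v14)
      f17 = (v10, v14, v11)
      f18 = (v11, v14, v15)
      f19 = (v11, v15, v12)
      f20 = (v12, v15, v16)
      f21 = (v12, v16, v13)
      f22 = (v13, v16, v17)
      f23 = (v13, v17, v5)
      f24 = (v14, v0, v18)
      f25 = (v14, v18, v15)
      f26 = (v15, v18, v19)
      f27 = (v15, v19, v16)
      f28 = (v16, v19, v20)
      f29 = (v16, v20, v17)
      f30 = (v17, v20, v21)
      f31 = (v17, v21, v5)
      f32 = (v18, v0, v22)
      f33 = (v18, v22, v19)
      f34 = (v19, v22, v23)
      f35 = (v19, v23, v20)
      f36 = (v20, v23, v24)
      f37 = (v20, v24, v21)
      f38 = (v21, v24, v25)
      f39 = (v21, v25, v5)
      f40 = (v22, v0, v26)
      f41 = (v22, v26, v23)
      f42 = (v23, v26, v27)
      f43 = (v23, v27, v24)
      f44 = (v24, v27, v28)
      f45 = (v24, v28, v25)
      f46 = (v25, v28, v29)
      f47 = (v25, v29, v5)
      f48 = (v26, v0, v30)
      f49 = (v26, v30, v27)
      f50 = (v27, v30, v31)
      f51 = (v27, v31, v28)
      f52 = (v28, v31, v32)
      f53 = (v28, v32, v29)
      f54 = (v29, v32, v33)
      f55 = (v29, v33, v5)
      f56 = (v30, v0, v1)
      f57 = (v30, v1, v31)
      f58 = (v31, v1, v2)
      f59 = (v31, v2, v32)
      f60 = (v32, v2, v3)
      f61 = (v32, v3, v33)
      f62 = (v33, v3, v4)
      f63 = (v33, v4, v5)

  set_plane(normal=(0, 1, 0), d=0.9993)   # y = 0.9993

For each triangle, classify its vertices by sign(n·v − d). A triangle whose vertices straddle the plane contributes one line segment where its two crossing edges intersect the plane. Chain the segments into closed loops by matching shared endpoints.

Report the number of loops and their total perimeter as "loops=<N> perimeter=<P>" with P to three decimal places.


loops=1 perimeter=10.918

Straddling triangles (20 of 64):
  (v2,v6,v7) [--+] → (0.9993, 0.9993, -1.46894)–(1.59283, 0.9993, -0.652)  len=1.0098
  (v2,v7,v3) [-+-] → (1.59283, 0.9993, -0.652)–(1.59283, 0.9993, -0.266314)  len=0.3857
  (v3,v7,v8) [-++] → (1.59283, 0.9993, -0.266314)–(1.59283, 0.9993, 0.652)  len=0.9183
  (v3,v8,v4) [-+-] → (1.59283, 0.9993, 0.652)–(1.36612, 0.9993, 0.964039)  len=0.3857
  (v4,v8,v9) [-+-] → (1.36612, 0.9993, 0.964039)–(0.9993, 0.9993, 1.46894)  len=0.6241
  (v6,v0,v10) [--+] → (0, 0.9993, -1.78528)–(0.581689, 0.9993, -1.707)  len=0.5869
  (v6,v10,v7) [-++] → (0.581689, 0.9993, -1.707)–(0.9993, 0.9993, -1.46894)  len=0.4807
  (v8,v12,v9) [++-] → (0.782057, 0.9993, 1.59279)–(0.9993, 0.9993, 1.46894)  len=0.2501
  (v9,v12,v13) [-++] → (0.782057, 0.9993, 1.59279)–(0.581689, 0.9993, 1.707)  len=0.2306
  (v9,v13,v5) [-+-] → (0.581689, 0.9993, 1.707)–(0, 0.9993, 1.78528)  len=0.5869
  (v10,v0,v14) [+--] → (0, 0.9993, -1.78528)–(-0.581689, 0.9993, -1.707)  len=0.5869
  (v10,v14,v11) [+-+] → (-0.581689, 0.9993, -1.707)–(-0.782057, 0.9993, -1.59279)  len=0.2306
  (v11,v14,v15) [+-+] → (-0.782057, 0.9993, -1.59279)–(-0.9993, 0.9993, -1.46894)  len=0.2501
  (v13,v16,v17) [++-] → (-0.9993, 0.9993, 1.46894)–(-0.581689, 0.9993, 1.707)  len=0.4807
  (v13,v17,v5) [+--] → (-0.581689, 0.9993, 1.707)–(0, 0.9993, 1.78528)  len=0.5869
  (v14,v18,v15) [--+] → (-1.36612, 0.9993, -0.964039)–(-0.9993, 0.9993, -1.46894)  len=0.6241
  (v15,v18,v19) [+--] → (-1.36612, 0.9993, -0.964039)–(-1.59283, 0.9993, -0.652)  len=0.3857
  (v15,v19,v16) [+-+] → (-1.59283, 0.9993, -0.652)–(-1.59283, 0.9993, 0.266314)  len=0.9183
  (v16,v19,v20) [+--] → (-1.59283, 0.9993, 0.266314)–(-1.59283, 0.9993, 0.652)  len=0.3857
  (v16,v20,v17) [+--] → (-1.59283, 0.9993, 0.652)–(-0.9993, 0.9993, 1.46894)  len=1.0098

Chained into 1 loop(s):
  loop 1: 20 segments, perimeter = 10.9177
Total perimeter = 10.918


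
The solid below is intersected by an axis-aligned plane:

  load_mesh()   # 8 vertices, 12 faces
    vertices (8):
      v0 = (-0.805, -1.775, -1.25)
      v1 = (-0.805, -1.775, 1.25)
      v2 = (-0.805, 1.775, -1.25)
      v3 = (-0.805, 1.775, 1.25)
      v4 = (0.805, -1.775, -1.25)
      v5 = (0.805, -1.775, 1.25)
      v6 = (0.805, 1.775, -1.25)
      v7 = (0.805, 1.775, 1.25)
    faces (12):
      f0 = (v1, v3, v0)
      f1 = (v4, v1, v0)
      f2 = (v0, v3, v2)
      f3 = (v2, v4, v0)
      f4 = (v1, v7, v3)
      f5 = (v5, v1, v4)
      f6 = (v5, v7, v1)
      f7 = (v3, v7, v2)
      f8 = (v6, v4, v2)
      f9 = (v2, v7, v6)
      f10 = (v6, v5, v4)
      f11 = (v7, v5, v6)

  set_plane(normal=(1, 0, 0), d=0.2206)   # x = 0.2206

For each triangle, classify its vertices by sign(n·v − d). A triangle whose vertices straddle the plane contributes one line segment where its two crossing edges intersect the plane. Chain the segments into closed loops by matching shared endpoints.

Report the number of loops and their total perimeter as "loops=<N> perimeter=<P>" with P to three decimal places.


loops=1 perimeter=12.100

Straddling triangles (8 of 12):
  (v4,v1,v0) [+--] → (0.2206, -1.775, -0.342547)–(0.2206, -1.775, -1.25)  len=0.9075
  (v2,v4,v0) [-+-] → (0.2206, -0.486416, -1.25)–(0.2206, -1.775, -1.25)  len=1.2886
  (v1,v7,v3) [-+-] → (0.2206, 0.486416, 1.25)–(0.2206, 1.775, 1.25)  len=1.2886
  (v5,v1,v4) [+-+] → (0.2206, -1.775, 1.25)–(0.2206, -1.775, -0.342547)  len=1.5925
  (v5,v7,v1) [++-] → (0.2206, 0.486416, 1.25)–(0.2206, -1.775, 1.25)  len=2.2614
  (v3,v7,v2) [-+-] → (0.2206, 1.775, 1.25)–(0.2206, 1.775, 0.342547)  len=0.9075
  (v6,v4,v2) [++-] → (0.2206, -0.486416, -1.25)–(0.2206, 1.775, -1.25)  len=2.2614
  (v2,v7,v6) [-++] → (0.2206, 1.775, 0.342547)–(0.2206, 1.775, -1.25)  len=1.5925

Chained into 1 loop(s):
  loop 1: 8 segments, perimeter = 12.1000
Total perimeter = 12.100


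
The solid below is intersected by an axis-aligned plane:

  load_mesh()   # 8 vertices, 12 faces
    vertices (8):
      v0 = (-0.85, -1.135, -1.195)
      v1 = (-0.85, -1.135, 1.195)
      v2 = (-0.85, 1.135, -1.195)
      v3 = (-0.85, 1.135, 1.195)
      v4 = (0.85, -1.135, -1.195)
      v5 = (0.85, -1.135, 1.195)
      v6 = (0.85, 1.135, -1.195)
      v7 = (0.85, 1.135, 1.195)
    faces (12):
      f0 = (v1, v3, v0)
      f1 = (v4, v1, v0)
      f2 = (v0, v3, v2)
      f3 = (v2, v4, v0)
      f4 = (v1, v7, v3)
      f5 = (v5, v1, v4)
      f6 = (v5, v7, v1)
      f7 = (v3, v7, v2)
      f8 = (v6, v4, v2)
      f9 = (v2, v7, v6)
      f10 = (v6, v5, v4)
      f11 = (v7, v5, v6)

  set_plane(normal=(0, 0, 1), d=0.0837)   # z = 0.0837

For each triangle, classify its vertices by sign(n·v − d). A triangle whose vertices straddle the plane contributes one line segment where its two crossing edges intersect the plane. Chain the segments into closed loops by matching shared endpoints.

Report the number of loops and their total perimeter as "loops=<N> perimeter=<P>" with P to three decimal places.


Straddling triangles (8 of 12):
  (v1,v3,v0) [++-] → (-0.85, 0.0794975, 0.0837)–(-0.85, -1.135, 0.0837)  len=1.2145
  (v4,v1,v0) [-+-] → (-0.0595356, -1.135, 0.0837)–(-0.85, -1.135, 0.0837)  len=0.7905
  (v0,v3,v2) [-+-] → (-0.85, 0.0794975, 0.0837)–(-0.85, 1.135, 0.0837)  len=1.0555
  (v5,v1,v4) [++-] → (-0.0595356, -1.135, 0.0837)–(0.85, -1.135, 0.0837)  len=0.9095
  (v3,v7,v2) [++-] → (0.0595356, 1.135, 0.0837)–(-0.85, 1.135, 0.0837)  len=0.9095
  (v2,v7,v6) [-+-] → (0.0595356, 1.135, 0.0837)–(0.85, 1.135, 0.0837)  len=0.7905
  (v6,v5,v4) [-+-] → (0.85, -0.0794975, 0.0837)–(0.85, -1.135, 0.0837)  len=1.0555
  (v7,v5,v6) [++-] → (0.85, -0.0794975, 0.0837)–(0.85, 1.135, 0.0837)  len=1.2145

Chained into 1 loop(s):
  loop 1: 8 segments, perimeter = 7.9400
Total perimeter = 7.940

loops=1 perimeter=7.940


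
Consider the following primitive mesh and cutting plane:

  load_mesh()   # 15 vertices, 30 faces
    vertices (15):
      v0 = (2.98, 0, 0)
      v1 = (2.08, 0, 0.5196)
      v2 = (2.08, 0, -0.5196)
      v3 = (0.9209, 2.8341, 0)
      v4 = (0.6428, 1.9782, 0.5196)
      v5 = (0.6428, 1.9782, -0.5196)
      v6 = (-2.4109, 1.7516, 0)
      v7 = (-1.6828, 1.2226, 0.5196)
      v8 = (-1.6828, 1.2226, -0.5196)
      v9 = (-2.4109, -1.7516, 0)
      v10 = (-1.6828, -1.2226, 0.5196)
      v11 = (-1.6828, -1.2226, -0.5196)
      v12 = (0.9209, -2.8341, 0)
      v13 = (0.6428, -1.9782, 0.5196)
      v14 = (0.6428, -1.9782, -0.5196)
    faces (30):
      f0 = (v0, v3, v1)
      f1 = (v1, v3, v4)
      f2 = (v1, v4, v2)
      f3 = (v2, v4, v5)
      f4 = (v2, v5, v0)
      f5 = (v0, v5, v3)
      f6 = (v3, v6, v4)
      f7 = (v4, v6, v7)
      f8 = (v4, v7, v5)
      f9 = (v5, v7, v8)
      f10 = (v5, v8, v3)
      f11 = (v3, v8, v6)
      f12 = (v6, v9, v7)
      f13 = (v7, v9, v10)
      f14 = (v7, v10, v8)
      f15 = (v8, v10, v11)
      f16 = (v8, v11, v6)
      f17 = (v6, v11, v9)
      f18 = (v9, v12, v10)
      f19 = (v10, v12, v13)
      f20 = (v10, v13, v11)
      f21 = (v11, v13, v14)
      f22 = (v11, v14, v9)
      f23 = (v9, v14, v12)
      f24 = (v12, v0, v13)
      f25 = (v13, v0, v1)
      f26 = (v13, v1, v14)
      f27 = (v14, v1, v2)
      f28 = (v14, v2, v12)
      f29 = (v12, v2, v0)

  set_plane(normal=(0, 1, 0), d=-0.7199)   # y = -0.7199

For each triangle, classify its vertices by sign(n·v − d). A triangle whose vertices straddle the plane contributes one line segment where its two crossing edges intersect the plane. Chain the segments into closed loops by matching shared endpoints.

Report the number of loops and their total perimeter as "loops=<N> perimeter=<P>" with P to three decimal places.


Straddling triangles (12 of 30):
  (v6,v9,v7) [+-+] → (-2.4109, -0.7199, 0)–(-2.15833, -0.7199, 0.180241)  len=0.3103
  (v7,v9,v10) [+--] → (-2.15833, -0.7199, 0.180241)–(-1.6828, -0.7199, 0.5196)  len=0.5842
  (v7,v10,v8) [+-+] → (-1.6828, -0.7199, 0.5196)–(-1.6828, -0.7199, 0.305955)  len=0.2136
  (v8,v10,v11) [+--] → (-1.6828, -0.7199, 0.305955)–(-1.6828, -0.7199, -0.5196)  len=0.8256
  (v8,v11,v6) [+-+] → (-1.6828, -0.7199, -0.5196)–(-1.80586, -0.7199, -0.431777)  len=0.1512
  (v6,v11,v9) [+--] → (-1.80586, -0.7199, -0.431777)–(-2.4109, -0.7199, 0)  len=0.7433
  (v12,v0,v13) [-+-] → (2.45696, -0.7199, 0)–(2.12945, -0.7199, 0.189091)  len=0.3782
  (v13,v0,v1) [-++] → (2.12945, -0.7199, 0.189091)–(1.55698, -0.7199, 0.5196)  len=0.6610
  (v13,v1,v14) [-+-] → (1.55698, -0.7199, 0.5196)–(1.55698, -0.7199, 0.141418)  len=0.3782
  (v14,v1,v2) [-++] → (1.55698, -0.7199, 0.141418)–(1.55698, -0.7199, -0.5196)  len=0.6610
  (v14,v2,v12) [-+-] → (1.55698, -0.7199, -0.5196)–(1.78557, -0.7199, -0.387615)  len=0.2640
  (v12,v2,v0) [-++] → (1.78557, -0.7199, -0.387615)–(2.45696, -0.7199, 0)  len=0.7752

Chained into 2 loop(s):
  loop 1: 6 segments, perimeter = 2.8282
  loop 2: 6 segments, perimeter = 3.1176
Total perimeter = 5.946

loops=2 perimeter=5.946


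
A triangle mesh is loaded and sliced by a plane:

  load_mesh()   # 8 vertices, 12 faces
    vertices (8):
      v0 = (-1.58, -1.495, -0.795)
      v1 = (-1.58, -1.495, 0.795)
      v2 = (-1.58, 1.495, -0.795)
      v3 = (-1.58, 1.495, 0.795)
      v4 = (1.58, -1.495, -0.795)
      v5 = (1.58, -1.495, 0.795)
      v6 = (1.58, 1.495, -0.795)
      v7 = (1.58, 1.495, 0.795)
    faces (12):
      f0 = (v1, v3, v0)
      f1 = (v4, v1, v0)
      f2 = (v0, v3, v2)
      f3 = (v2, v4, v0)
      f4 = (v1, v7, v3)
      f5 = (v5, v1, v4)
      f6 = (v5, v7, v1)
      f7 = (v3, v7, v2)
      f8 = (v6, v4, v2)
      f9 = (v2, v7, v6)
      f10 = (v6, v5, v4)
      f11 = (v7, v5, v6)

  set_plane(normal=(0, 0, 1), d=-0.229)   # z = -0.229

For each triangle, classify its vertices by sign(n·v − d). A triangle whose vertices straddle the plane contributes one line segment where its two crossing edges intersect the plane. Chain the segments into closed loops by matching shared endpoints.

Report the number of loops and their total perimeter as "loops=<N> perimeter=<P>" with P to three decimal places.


loops=1 perimeter=12.300

Straddling triangles (8 of 12):
  (v1,v3,v0) [++-] → (-1.58, -0.430635, -0.229)–(-1.58, -1.495, -0.229)  len=1.0644
  (v4,v1,v0) [-+-] → (0.455119, -1.495, -0.229)–(-1.58, -1.495, -0.229)  len=2.0351
  (v0,v3,v2) [-+-] → (-1.58, -0.430635, -0.229)–(-1.58, 1.495, -0.229)  len=1.9256
  (v5,v1,v4) [++-] → (0.455119, -1.495, -0.229)–(1.58, -1.495, -0.229)  len=1.1249
  (v3,v7,v2) [++-] → (-0.455119, 1.495, -0.229)–(-1.58, 1.495, -0.229)  len=1.1249
  (v2,v7,v6) [-+-] → (-0.455119, 1.495, -0.229)–(1.58, 1.495, -0.229)  len=2.0351
  (v6,v5,v4) [-+-] → (1.58, 0.430635, -0.229)–(1.58, -1.495, -0.229)  len=1.9256
  (v7,v5,v6) [++-] → (1.58, 0.430635, -0.229)–(1.58, 1.495, -0.229)  len=1.0644

Chained into 1 loop(s):
  loop 1: 8 segments, perimeter = 12.3000
Total perimeter = 12.300


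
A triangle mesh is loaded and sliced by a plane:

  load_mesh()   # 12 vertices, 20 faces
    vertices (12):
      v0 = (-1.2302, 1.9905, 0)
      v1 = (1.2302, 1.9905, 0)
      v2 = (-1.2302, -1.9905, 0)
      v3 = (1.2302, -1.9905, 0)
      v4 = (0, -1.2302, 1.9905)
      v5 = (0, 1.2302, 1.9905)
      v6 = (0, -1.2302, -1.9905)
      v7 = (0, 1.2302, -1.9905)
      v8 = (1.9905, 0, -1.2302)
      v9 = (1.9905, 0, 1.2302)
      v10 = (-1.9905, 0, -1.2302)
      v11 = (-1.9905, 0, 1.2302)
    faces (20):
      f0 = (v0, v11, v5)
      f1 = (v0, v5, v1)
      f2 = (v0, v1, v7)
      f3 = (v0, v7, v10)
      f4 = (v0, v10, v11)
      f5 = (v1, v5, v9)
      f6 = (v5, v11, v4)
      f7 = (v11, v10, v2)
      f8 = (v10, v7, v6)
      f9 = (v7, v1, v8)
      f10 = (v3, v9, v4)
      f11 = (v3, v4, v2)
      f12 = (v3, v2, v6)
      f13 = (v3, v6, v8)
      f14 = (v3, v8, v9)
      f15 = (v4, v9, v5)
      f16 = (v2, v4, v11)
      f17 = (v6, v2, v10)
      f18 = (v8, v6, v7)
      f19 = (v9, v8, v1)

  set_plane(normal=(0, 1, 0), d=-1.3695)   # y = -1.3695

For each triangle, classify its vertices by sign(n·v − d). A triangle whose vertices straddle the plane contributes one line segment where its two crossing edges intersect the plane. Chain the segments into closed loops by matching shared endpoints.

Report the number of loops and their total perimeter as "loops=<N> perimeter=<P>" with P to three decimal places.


loops=1 perimeter=9.463

Straddling triangles (8 of 20):
  (v11,v10,v2) [++-] → (-1.4674, -1.3695, -0.3838)–(-1.4674, -1.3695, 0.3838)  len=0.7676
  (v3,v9,v4) [-++] → (1.4674, -1.3695, 0.3838)–(0.225394, -1.3695, 1.62581)  len=1.7565
  (v3,v4,v2) [-+-] → (0.225394, -1.3695, 1.62581)–(-0.225394, -1.3695, 1.62581)  len=0.4508
  (v3,v2,v6) [--+] → (-0.225394, -1.3695, -1.62581)–(0.225394, -1.3695, -1.62581)  len=0.4508
  (v3,v6,v8) [-++] → (0.225394, -1.3695, -1.62581)–(1.4674, -1.3695, -0.3838)  len=1.7565
  (v3,v8,v9) [-++] → (1.4674, -1.3695, -0.3838)–(1.4674, -1.3695, 0.3838)  len=0.7676
  (v2,v4,v11) [-++] → (-0.225394, -1.3695, 1.62581)–(-1.4674, -1.3695, 0.3838)  len=1.7565
  (v6,v2,v10) [+-+] → (-0.225394, -1.3695, -1.62581)–(-1.4674, -1.3695, -0.3838)  len=1.7565

Chained into 1 loop(s):
  loop 1: 8 segments, perimeter = 9.4626
Total perimeter = 9.463


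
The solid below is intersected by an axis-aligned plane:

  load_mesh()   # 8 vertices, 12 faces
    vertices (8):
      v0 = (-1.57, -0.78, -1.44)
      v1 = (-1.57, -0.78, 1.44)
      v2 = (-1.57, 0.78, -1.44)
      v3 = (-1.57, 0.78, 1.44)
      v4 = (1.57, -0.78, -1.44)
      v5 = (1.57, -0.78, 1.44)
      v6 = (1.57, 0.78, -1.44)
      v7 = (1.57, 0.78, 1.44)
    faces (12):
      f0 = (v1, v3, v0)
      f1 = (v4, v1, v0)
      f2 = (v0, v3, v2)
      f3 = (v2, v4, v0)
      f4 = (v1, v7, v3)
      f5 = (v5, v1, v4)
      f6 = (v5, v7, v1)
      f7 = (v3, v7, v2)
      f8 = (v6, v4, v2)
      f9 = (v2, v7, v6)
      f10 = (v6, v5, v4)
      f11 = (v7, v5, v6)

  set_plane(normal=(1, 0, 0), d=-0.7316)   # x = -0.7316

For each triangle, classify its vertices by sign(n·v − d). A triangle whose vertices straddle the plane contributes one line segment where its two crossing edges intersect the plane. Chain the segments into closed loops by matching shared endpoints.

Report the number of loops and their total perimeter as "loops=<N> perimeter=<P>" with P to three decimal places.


loops=1 perimeter=8.880

Straddling triangles (8 of 12):
  (v4,v1,v0) [+--] → (-0.7316, -0.78, 0.671022)–(-0.7316, -0.78, -1.44)  len=2.1110
  (v2,v4,v0) [-+-] → (-0.7316, 0.36347, -1.44)–(-0.7316, -0.78, -1.44)  len=1.1435
  (v1,v7,v3) [-+-] → (-0.7316, -0.36347, 1.44)–(-0.7316, 0.78, 1.44)  len=1.1435
  (v5,v1,v4) [+-+] → (-0.7316, -0.78, 1.44)–(-0.7316, -0.78, 0.671022)  len=0.7690
  (v5,v7,v1) [++-] → (-0.7316, -0.36347, 1.44)–(-0.7316, -0.78, 1.44)  len=0.4165
  (v3,v7,v2) [-+-] → (-0.7316, 0.78, 1.44)–(-0.7316, 0.78, -0.671022)  len=2.1110
  (v6,v4,v2) [++-] → (-0.7316, 0.36347, -1.44)–(-0.7316, 0.78, -1.44)  len=0.4165
  (v2,v7,v6) [-++] → (-0.7316, 0.78, -0.671022)–(-0.7316, 0.78, -1.44)  len=0.7690

Chained into 1 loop(s):
  loop 1: 8 segments, perimeter = 8.8800
Total perimeter = 8.880


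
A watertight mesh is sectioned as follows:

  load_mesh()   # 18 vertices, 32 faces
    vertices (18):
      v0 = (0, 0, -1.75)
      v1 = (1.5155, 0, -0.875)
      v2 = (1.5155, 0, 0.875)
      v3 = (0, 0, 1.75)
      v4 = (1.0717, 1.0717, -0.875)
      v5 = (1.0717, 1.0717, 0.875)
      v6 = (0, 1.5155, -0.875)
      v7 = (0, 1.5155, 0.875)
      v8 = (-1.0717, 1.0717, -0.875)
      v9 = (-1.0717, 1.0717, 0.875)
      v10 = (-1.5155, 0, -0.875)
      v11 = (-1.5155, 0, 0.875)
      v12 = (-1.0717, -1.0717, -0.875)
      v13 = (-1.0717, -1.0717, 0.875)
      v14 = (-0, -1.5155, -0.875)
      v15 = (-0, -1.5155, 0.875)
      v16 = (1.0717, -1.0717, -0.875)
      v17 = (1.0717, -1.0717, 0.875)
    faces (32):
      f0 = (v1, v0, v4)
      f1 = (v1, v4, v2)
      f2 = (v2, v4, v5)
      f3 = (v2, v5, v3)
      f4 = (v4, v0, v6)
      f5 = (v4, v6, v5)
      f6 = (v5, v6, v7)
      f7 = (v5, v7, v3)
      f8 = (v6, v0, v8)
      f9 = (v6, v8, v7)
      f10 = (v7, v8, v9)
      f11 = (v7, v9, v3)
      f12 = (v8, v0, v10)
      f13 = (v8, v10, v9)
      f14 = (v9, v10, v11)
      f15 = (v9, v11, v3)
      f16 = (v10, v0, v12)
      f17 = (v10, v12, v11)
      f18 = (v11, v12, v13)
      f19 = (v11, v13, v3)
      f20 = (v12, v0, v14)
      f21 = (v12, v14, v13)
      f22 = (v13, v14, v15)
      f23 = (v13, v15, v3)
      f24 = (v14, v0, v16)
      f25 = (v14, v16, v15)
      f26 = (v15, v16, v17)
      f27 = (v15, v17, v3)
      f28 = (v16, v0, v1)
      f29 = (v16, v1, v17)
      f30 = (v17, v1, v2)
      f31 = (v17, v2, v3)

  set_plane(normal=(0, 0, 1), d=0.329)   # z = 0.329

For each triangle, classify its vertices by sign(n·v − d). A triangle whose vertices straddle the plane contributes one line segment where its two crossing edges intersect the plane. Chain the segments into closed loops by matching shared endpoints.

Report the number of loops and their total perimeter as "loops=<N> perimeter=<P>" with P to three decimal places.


loops=1 perimeter=9.280

Straddling triangles (16 of 32):
  (v1,v4,v2) [--+] → (1.37703, 0.33437, 0.329)–(1.5155, 0, 0.329)  len=0.3619
  (v2,v4,v5) [+-+] → (1.37703, 0.33437, 0.329)–(1.0717, 1.0717, 0.329)  len=0.7981
  (v4,v6,v5) [--+] → (0.73733, 1.21017, 0.329)–(1.0717, 1.0717, 0.329)  len=0.3619
  (v5,v6,v7) [+-+] → (0.73733, 1.21017, 0.329)–(0, 1.5155, 0.329)  len=0.7981
  (v6,v8,v7) [--+] → (-0.33437, 1.37703, 0.329)–(0, 1.5155, 0.329)  len=0.3619
  (v7,v8,v9) [+-+] → (-0.33437, 1.37703, 0.329)–(-1.0717, 1.0717, 0.329)  len=0.7981
  (v8,v10,v9) [--+] → (-1.21017, 0.73733, 0.329)–(-1.0717, 1.0717, 0.329)  len=0.3619
  (v9,v10,v11) [+-+] → (-1.21017, 0.73733, 0.329)–(-1.5155, 0, 0.329)  len=0.7981
  (v10,v12,v11) [--+] → (-1.37703, -0.33437, 0.329)–(-1.5155, 0, 0.329)  len=0.3619
  (v11,v12,v13) [+-+] → (-1.37703, -0.33437, 0.329)–(-1.0717, -1.0717, 0.329)  len=0.7981
  (v12,v14,v13) [--+] → (-0.73733, -1.21017, 0.329)–(-1.0717, -1.0717, 0.329)  len=0.3619
  (v13,v14,v15) [+-+] → (-0.73733, -1.21017, 0.329)–(0, -1.5155, 0.329)  len=0.7981
  (v14,v16,v15) [--+] → (0.33437, -1.37703, 0.329)–(0, -1.5155, 0.329)  len=0.3619
  (v15,v16,v17) [+-+] → (0.33437, -1.37703, 0.329)–(1.0717, -1.0717, 0.329)  len=0.7981
  (v16,v1,v17) [--+] → (1.21017, -0.73733, 0.329)–(1.0717, -1.0717, 0.329)  len=0.3619
  (v17,v1,v2) [+-+] → (1.21017, -0.73733, 0.329)–(1.5155, 0, 0.329)  len=0.7981

Chained into 1 loop(s):
  loop 1: 16 segments, perimeter = 9.2797
Total perimeter = 9.280


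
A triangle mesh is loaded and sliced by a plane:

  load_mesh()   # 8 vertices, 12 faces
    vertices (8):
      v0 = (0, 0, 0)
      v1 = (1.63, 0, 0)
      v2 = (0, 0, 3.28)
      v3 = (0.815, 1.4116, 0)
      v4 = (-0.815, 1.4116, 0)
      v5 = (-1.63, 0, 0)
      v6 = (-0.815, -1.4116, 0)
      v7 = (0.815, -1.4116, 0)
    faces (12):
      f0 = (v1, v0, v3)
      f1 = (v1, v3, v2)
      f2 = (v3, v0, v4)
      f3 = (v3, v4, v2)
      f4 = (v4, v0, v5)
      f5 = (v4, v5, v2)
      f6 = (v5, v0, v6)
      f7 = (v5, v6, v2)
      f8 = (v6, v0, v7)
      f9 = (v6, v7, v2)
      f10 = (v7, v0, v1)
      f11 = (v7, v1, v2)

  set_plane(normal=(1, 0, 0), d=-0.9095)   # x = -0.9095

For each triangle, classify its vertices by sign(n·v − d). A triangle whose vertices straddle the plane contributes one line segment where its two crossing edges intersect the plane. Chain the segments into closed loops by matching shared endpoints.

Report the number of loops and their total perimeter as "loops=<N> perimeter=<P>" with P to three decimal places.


Straddling triangles (4 of 12):
  (v4,v0,v5) [++-] → (-0.9095, 0, 0)–(-0.9095, 1.24792, 0)  len=1.2479
  (v4,v5,v2) [+-+] → (-0.9095, 1.24792, 0)–(-0.9095, 0, 1.44984)  len=1.9129
  (v5,v0,v6) [-++] → (-0.9095, 0, 0)–(-0.9095, -1.24792, 0)  len=1.2479
  (v5,v6,v2) [-++] → (-0.9095, -1.24792, 0)–(-0.9095, 0, 1.44984)  len=1.9129

Chained into 1 loop(s):
  loop 1: 4 segments, perimeter = 6.3217
Total perimeter = 6.322

loops=1 perimeter=6.322
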